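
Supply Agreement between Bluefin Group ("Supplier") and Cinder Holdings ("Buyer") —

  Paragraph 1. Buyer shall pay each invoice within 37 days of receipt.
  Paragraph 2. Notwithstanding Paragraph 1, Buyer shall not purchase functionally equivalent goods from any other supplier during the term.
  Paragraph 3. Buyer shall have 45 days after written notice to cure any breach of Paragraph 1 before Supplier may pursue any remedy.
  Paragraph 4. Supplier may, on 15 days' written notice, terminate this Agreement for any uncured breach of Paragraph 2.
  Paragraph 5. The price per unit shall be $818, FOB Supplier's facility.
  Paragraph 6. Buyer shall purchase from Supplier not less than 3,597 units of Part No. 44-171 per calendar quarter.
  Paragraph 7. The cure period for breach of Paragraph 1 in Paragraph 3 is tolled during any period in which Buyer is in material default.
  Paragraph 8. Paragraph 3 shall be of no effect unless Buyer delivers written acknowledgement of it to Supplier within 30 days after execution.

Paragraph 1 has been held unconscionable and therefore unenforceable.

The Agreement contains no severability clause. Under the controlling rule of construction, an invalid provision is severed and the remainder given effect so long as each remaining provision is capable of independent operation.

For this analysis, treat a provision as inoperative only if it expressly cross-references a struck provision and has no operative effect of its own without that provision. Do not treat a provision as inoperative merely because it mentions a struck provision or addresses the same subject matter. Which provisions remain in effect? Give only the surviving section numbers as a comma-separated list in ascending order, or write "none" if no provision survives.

Paragraph 1 is struck. The only function of Paragraph 3 is the cure period for breach of Paragraph 1, so it cannot stand once Paragraph 1 is removed. Paragraph 7 does nothing except set the tolling of the cure period for breach of Paragraph 1 by reference to Paragraph 3; with Paragraph 3 gone it has no independent effect and is inoperative. Paragraph 8 operates only by reference to Paragraph 3, so it falls with Paragraph 3. Paragraph 2 mentions Paragraph 1 but its own obligation stands independently of Paragraph 1, so Paragraph 2 is not affected. Under the stated default rule, only provisions that cannot operate independently fall away; the rest are enforced. Paragraph 2, Paragraph 4, Paragraph 5, and Paragraph 6 remain in effect.

2, 4, 5, 6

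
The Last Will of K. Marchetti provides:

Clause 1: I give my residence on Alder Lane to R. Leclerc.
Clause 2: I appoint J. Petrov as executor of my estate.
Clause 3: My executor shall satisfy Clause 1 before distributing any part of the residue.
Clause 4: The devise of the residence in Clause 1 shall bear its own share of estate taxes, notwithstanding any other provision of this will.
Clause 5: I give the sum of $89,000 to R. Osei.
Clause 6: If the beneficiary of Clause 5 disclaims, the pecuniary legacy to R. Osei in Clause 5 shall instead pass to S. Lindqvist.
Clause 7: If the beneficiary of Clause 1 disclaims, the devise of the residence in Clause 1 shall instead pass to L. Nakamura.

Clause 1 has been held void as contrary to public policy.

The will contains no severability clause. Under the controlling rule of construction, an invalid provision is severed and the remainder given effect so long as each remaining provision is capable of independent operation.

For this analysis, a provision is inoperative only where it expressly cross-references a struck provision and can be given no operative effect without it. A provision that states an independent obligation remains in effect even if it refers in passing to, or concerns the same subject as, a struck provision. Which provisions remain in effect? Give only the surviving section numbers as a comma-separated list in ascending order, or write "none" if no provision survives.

Clause 1 is struck. Clause 3 merely fixes the priority direction for Clause 1; with Clause 1 gone it has nothing to operate on and falls away. Clause 4 has no operative effect of its own apart from Clause 1 and is therefore inoperative. Clause 7 merely fixes the alternative disposition for Clause 1; with Clause 1 gone it has nothing to operate on and falls away. With no severability clause, the stated default rule severs what cannot stand and enforces each remaining provision that can operate on its own. That leaves Clause 2, Clause 5, and Clause 6 in effect.

2, 5, 6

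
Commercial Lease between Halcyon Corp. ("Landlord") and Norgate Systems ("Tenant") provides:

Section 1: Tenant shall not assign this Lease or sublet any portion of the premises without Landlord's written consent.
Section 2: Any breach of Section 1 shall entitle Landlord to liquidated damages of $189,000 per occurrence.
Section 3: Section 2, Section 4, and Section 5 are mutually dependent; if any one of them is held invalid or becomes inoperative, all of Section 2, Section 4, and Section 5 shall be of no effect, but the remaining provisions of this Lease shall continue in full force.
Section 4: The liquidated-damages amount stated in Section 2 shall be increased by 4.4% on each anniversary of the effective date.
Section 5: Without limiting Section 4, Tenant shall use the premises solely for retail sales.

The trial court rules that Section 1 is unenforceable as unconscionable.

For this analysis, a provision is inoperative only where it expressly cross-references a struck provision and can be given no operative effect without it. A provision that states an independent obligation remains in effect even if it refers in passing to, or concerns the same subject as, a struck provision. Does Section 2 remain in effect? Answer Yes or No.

Section 1 is struck. The whole of Section 2 is the liquidated-damages amount, defined by reference to Section 1, so Section 2 cannot stand once Section 1 is removed. Section 4 operates only by reference to Section 2, so it falls with Section 2. Section 3 declares Section 2, Section 4, and Section 5 mutually dependent; since one of them has fallen, all of them are of no effect. That brings down Section 5 as well. The remainder continues in force under Section 3. Only Section 3 remains in effect. Section 2 is among the inoperative provisions, so the answer is no.

No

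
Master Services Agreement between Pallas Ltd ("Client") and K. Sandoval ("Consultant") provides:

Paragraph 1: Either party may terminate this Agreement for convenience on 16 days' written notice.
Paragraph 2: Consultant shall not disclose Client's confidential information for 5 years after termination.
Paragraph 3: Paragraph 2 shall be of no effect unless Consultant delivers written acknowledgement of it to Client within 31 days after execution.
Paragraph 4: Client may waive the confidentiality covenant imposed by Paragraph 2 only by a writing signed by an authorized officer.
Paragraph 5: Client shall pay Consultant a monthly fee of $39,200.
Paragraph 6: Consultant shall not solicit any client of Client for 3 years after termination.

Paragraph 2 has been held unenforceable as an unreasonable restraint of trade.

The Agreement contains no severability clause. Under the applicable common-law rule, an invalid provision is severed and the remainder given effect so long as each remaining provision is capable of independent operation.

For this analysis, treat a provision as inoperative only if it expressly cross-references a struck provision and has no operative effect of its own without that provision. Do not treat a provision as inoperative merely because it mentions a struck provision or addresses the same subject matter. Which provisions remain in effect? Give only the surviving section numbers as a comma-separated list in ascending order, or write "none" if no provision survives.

Paragraph 2 is struck. Paragraph 3 operates only by reference to Paragraph 2, so it falls with Paragraph 2. Paragraph 4 operates only by reference to Paragraph 2, so it falls with Paragraph 2. With no severability clause, the stated default rule severs what cannot stand and enforces each remaining provision that can operate on its own. The provisions still in force are Paragraph 1, Paragraph 5, and Paragraph 6.

1, 5, 6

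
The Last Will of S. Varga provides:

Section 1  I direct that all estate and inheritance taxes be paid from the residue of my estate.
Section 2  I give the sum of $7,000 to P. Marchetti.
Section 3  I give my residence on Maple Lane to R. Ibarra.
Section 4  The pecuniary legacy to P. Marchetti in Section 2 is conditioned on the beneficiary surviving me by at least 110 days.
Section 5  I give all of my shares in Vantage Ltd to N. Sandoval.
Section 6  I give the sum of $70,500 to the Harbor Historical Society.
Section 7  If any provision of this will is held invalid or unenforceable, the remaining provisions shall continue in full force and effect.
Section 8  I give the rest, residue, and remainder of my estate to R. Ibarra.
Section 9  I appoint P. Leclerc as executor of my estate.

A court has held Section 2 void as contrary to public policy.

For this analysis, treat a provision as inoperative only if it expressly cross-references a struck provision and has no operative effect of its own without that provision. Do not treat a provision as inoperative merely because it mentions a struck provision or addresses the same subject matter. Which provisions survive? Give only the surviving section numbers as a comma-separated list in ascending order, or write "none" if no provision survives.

1, 3, 5, 6, 7, 8, 9

Section 2 is struck. Section 4 has no operative effect of its own apart from Section 2 and is therefore inoperative. Under the severability clause in Section 7, the remaining provisions continue in force. That leaves Section 1, Section 3, Section 5, Section 6, Section 7, Section 8, and Section 9 in effect.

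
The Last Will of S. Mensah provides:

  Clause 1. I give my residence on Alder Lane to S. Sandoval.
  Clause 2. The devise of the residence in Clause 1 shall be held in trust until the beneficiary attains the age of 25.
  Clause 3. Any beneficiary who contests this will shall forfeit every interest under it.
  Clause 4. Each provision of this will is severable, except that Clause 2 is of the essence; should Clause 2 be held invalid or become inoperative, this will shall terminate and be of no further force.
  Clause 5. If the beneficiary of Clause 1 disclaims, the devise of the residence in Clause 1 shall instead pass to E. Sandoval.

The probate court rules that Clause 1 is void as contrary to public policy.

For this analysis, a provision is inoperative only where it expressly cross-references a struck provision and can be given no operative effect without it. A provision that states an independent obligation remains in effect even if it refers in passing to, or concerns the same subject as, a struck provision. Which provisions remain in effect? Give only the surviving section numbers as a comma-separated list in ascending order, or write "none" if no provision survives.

Clause 1 is struck. Clause 2 has no operative effect of its own apart from Clause 1 and is therefore inoperative. Clause 5 has no operative effect of its own apart from Clause 1 and is therefore inoperative. Clause 4 makes Clause 2 an essential term, and Clause 2 has been rendered inoperative by the cascade; under Clause 4, the entire will is therefore void. No provision of the will survives.

none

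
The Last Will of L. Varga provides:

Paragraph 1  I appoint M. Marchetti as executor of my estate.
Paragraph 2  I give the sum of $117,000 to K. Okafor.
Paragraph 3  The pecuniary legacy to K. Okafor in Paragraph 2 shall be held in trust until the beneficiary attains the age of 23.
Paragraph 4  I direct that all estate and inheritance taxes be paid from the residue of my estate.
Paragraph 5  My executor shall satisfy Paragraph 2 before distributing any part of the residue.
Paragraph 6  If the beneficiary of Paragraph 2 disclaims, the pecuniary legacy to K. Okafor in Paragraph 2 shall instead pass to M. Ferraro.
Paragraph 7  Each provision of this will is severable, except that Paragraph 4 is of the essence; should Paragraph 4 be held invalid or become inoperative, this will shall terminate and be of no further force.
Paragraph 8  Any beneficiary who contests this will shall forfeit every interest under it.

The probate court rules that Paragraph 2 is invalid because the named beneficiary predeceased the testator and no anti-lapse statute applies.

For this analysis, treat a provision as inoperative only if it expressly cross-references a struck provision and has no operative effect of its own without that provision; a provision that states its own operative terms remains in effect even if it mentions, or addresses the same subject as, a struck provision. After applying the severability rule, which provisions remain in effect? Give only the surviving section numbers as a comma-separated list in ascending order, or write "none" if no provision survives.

Paragraph 2 is struck. Paragraph 3 merely fixes the trust for Paragraph 2; with Paragraph 2 gone it has nothing to operate on and falls away. Paragraph 5 merely fixes the priority direction for Paragraph 2; with Paragraph 2 gone it has nothing to operate on and falls away. Paragraph 6 merely fixes the alternative disposition for Paragraph 2; with Paragraph 2 gone it has nothing to operate on and falls away. Paragraph 7 makes Paragraph 4 an essential term, but Paragraph 4 is unaffected, so the severability proviso in Paragraph 7 preserves the remaining provisions. That leaves Paragraph 1, Paragraph 4, Paragraph 7, and Paragraph 8 in effect.

1, 4, 7, 8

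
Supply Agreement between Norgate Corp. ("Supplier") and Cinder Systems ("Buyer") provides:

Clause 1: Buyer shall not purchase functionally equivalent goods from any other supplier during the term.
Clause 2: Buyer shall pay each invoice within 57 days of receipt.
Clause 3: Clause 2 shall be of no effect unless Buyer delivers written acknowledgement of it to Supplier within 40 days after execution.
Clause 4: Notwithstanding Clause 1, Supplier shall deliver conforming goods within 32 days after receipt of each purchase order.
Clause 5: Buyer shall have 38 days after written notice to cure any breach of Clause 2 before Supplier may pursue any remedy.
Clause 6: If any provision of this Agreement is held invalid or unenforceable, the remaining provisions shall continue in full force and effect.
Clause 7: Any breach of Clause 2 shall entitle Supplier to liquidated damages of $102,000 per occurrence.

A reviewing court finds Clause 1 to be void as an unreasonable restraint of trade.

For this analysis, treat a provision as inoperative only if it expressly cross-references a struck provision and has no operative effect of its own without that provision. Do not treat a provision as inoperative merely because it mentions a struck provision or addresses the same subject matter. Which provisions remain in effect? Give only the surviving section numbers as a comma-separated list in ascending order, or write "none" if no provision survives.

2, 3, 4, 5, 6, 7

Clause 1 is struck. Clause 4 mentions Clause 1 but its own obligation stands independently of Clause 1, so Clause 4 is not affected. No other provision's operative terms depend on Clause 1. Under the severability clause in Clause 6, the remaining provisions continue in force. The provisions still in force are Clause 2, Clause 3, Clause 4, Clause 5, Clause 6, and Clause 7.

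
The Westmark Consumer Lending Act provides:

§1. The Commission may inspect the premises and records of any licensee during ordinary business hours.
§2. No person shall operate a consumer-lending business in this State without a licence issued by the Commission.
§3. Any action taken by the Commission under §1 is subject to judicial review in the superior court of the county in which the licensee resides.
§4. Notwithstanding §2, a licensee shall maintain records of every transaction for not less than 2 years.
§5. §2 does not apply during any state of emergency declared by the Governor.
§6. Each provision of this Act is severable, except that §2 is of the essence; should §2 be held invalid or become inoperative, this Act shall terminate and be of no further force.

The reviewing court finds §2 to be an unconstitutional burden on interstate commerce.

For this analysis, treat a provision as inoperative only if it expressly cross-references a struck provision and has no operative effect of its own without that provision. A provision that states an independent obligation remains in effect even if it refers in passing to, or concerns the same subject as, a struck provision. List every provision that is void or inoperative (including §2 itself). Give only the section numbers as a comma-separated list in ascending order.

1, 2, 3, 4, 5, 6

§2 is struck. §5 merely fixes the emergency suspension of §2; with §2 gone it has nothing to operate on and falls away. §6 makes §2 an essential term, and §2 is the provision held invalid; under §6, the entire Act is therefore void. No provision of the Act survives.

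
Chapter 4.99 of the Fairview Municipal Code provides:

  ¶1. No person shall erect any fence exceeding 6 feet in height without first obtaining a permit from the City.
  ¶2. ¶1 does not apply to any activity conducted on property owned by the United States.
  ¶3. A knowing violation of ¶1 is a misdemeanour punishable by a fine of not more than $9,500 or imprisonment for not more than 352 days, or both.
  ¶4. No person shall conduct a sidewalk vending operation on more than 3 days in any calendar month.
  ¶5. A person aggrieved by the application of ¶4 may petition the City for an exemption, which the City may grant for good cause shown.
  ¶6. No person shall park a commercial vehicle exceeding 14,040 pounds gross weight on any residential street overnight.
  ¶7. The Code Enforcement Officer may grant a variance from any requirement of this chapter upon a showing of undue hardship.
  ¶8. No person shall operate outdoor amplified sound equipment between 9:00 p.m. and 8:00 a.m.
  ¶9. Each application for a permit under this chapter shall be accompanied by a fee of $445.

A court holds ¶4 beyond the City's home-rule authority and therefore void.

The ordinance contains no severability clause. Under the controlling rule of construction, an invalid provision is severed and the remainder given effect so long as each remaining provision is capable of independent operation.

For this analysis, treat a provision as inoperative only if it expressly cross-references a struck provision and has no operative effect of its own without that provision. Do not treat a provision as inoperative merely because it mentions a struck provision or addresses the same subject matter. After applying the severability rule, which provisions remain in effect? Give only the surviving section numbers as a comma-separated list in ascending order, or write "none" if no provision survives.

1, 2, 3, 6, 7, 8, 9

¶4 is struck. ¶5 operates only by reference to ¶4, so it falls with ¶4. With no severability clause, the stated default rule severs what cannot stand and enforces each remaining provision that can operate on its own. The provisions still in force are ¶1, ¶2, ¶3, ¶6, ¶7, ¶8, and ¶9.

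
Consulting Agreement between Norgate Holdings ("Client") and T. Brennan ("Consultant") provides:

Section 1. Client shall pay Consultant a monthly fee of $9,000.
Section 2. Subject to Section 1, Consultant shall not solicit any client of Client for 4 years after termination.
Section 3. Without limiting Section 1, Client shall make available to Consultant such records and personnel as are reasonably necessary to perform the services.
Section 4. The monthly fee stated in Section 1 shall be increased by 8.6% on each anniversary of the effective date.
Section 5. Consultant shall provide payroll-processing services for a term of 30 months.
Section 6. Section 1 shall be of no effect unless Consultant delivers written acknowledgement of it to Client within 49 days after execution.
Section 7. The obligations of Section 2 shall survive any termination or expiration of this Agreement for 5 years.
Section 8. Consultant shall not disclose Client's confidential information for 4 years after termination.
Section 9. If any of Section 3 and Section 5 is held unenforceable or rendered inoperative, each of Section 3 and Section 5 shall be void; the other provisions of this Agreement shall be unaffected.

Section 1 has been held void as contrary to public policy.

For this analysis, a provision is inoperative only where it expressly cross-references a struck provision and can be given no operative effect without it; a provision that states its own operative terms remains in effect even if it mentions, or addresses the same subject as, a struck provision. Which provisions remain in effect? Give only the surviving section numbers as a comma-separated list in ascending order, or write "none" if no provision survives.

Section 1 is struck. The whole of Section 4 is the escalation of the monthly fee, defined by reference to Section 1, so Section 4 cannot stand once Section 1 is removed. Section 6 has no operative effect of its own apart from Section 1 and is therefore inoperative. Although Section 3 refers to Section 1, its operative terms do not depend on Section 1, so it remains in effect. Section 2 mentions Section 1 but its own obligation stands independently of Section 1, so Section 2 is not affected. Section 9 ties Section 3 and Section 5 together, but none of those is affected here; the remaining provisions continue in force under Section 9. Section 2, Section 3, Section 5, Section 7, Section 8, and Section 9 remain in effect.

2, 3, 5, 7, 8, 9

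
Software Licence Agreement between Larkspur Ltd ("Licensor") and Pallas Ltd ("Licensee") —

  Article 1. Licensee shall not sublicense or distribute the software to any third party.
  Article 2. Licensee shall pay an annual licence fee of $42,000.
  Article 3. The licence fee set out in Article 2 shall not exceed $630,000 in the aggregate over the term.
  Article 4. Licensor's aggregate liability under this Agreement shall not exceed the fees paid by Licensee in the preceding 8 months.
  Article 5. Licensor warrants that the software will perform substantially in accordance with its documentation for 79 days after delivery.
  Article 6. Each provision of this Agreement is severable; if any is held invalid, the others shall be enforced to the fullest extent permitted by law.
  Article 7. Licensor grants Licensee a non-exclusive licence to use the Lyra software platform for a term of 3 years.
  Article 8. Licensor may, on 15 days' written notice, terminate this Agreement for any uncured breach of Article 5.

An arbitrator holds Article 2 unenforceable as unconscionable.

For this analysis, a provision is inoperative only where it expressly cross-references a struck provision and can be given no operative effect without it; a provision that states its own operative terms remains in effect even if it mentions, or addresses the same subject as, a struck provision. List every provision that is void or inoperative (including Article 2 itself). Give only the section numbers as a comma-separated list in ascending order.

Article 2 is struck. Article 3 does nothing except set the aggregate cap on the licence fee by reference to Article 2; with Article 2 gone it has no independent effect and is inoperative. Under the severability clause in Article 6, the remaining provisions continue in force. That leaves Article 1, Article 4, Article 5, Article 6, Article 7, and Article 8 in effect.

2, 3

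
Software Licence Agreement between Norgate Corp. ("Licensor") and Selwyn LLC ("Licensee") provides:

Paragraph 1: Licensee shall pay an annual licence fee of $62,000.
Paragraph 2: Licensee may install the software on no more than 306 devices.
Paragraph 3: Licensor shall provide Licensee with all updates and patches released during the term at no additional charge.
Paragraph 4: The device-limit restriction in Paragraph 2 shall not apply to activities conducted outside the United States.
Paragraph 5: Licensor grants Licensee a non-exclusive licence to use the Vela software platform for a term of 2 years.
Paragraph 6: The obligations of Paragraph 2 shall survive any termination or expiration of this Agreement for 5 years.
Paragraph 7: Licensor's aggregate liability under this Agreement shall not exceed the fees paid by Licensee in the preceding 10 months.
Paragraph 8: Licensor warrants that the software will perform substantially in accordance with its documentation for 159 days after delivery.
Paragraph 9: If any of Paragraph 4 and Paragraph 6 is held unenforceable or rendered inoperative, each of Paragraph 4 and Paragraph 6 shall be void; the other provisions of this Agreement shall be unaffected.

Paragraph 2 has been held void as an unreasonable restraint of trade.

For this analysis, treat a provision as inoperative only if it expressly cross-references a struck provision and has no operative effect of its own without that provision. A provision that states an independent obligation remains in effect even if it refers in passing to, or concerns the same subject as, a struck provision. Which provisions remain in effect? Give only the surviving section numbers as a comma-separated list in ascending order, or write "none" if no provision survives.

Paragraph 2 is struck. Paragraph 4 operates only by reference to Paragraph 2, so it falls with Paragraph 2. Paragraph 6 operates only by reference to Paragraph 2, so it falls with Paragraph 2. Paragraph 9 declares Paragraph 4 and Paragraph 6 mutually dependent; since one of them has fallen, all of them are of no effect. The remainder continues in force under Paragraph 9. That leaves Paragraph 1, Paragraph 3, Paragraph 5, Paragraph 7, Paragraph 8, and Paragraph 9 in effect.

1, 3, 5, 7, 8, 9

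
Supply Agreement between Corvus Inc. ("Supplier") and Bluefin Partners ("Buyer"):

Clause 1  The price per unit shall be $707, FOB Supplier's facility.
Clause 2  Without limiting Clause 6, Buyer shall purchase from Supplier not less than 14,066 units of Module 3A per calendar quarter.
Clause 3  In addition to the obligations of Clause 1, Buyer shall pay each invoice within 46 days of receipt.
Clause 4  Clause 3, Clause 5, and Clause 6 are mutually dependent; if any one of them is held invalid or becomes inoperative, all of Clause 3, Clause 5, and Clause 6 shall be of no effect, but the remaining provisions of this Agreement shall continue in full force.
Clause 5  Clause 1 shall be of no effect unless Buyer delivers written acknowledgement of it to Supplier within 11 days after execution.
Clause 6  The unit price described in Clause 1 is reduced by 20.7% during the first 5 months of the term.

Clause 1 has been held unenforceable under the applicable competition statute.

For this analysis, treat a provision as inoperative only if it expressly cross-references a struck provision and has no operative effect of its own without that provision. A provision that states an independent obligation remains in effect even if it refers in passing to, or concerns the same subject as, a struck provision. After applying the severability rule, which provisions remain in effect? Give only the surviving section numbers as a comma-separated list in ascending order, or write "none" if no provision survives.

Clause 1 is struck. Clause 5 has no operative effect of its own apart from Clause 1 and is therefore inoperative. Clause 6 does nothing except set the introductory reduction to the unit price by reference to Clause 1; with Clause 1 gone it has no independent effect and is inoperative. Although Clause 2 refers to Clause 6, its operative terms do not depend on Clause 6, so it remains in effect. Clause 4 declares Clause 3, Clause 5, and Clause 6 mutually dependent; since one of them has fallen, all of them are of no effect. That brings down Clause 3 as well. The remainder continues in force under Clause 4. That leaves Clause 2 and Clause 4 in effect.

2, 4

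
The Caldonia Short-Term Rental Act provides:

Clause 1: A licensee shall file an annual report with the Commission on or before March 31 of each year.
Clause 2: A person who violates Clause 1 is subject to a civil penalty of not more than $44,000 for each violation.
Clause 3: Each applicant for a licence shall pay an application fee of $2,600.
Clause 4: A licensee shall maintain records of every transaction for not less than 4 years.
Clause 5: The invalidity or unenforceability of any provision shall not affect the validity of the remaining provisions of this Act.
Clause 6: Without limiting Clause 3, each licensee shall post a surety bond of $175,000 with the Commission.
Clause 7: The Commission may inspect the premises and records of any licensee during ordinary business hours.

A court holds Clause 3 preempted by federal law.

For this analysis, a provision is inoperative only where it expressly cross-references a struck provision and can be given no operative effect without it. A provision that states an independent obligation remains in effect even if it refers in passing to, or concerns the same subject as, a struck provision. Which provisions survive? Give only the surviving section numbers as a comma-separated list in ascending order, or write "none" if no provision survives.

Clause 3 is struck. Clause 6 mentions Clause 3 but its own obligation stands independently of Clause 3, so Clause 6 is not affected. No other provision's operative terms depend on Clause 3. Under the severability clause in Clause 5, the remaining provisions continue in force. That leaves Clause 1, Clause 2, Clause 4, Clause 5, Clause 6, and Clause 7 in effect.

1, 2, 4, 5, 6, 7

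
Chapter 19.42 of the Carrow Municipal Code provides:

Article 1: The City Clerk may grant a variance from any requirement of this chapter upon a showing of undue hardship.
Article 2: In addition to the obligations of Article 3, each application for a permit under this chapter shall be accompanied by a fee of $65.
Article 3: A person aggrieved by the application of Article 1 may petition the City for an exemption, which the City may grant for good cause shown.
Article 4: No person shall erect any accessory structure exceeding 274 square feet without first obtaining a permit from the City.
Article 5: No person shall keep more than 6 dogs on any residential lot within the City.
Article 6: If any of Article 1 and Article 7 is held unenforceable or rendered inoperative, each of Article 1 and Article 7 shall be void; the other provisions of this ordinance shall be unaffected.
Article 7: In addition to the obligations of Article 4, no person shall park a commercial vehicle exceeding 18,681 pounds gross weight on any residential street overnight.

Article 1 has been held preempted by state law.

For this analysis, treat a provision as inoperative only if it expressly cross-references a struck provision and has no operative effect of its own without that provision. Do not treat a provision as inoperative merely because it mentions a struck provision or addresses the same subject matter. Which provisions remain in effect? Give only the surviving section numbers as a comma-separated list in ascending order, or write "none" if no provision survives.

2, 4, 5, 6

Article 1 is struck. Article 3 operates only by reference to Article 1, so it falls with Article 1. Article 2 mentions Article 3 but its own obligation stands independently of Article 3, so Article 2 is not affected. Article 6 declares Article 1 and Article 7 mutually dependent; since one of them has fallen, all of them are of no effect. That brings down Article 7 as well. The remainder continues in force under Article 6. Article 2, Article 4, Article 5, and Article 6 remain in effect.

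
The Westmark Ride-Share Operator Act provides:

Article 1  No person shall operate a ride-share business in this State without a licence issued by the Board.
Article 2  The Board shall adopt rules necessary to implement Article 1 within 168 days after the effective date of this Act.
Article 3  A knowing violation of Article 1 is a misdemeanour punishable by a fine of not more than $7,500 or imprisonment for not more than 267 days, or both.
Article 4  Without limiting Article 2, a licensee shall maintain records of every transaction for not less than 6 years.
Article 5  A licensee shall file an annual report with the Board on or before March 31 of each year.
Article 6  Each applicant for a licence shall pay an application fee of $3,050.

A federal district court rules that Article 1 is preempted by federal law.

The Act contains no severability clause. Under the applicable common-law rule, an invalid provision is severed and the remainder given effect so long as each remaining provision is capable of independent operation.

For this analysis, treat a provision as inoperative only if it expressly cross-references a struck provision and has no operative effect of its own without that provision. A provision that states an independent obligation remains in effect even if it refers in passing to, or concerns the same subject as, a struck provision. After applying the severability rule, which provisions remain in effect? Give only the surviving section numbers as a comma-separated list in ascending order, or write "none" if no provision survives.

4, 5, 6

Article 1 is struck. Article 2 operates only by reference to Article 1, so it falls with Article 1. Article 3 merely fixes the criminal penalty for violating Article 1; with Article 1 gone it has nothing to operate on and falls away. Although Article 4 refers to Article 2, its operative terms do not depend on Article 2, so it remains in effect. With no severability clause, the stated default rule severs what cannot stand and enforces each remaining provision that can operate on its own. The provisions still in force are Article 4, Article 5, and Article 6.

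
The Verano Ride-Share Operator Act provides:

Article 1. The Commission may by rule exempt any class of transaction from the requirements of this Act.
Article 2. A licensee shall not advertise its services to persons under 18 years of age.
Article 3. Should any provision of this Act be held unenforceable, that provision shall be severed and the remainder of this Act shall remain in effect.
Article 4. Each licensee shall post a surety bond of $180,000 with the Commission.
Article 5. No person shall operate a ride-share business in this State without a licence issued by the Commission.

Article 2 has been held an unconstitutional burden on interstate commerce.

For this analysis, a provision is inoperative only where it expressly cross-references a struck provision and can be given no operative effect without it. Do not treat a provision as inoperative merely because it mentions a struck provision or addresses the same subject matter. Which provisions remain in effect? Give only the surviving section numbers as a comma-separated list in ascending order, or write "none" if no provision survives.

1, 3, 4, 5

Article 2 is struck. Nothing else in the Act is defined by reference to Article 2. Article 3 is a severability clause and preserves every provision that can still be given independent effect. Article 1, Article 3, Article 4, and Article 5 remain in effect.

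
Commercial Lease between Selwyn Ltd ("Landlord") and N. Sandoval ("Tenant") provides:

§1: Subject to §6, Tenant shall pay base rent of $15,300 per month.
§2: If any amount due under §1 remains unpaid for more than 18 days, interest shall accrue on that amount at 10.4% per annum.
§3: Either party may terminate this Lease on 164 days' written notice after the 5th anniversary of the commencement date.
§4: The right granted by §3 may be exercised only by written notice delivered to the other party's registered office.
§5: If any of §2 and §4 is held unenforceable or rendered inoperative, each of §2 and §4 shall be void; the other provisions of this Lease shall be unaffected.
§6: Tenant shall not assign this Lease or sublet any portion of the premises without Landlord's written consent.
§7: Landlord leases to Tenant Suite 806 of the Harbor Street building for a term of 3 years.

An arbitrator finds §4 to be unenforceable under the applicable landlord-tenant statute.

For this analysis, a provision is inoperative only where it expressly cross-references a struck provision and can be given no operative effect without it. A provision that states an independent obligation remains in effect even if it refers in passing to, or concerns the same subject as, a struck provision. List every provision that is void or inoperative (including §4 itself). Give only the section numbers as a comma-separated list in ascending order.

2, 4

§4 is struck. No other provision's operative terms depend on §4. §5 declares §2 and §4 mutually dependent; since one of them has fallen, all of them are of no effect. That brings down §2 as well. The remainder continues in force under §5. That leaves §1, §3, §5, §6, and §7 in effect.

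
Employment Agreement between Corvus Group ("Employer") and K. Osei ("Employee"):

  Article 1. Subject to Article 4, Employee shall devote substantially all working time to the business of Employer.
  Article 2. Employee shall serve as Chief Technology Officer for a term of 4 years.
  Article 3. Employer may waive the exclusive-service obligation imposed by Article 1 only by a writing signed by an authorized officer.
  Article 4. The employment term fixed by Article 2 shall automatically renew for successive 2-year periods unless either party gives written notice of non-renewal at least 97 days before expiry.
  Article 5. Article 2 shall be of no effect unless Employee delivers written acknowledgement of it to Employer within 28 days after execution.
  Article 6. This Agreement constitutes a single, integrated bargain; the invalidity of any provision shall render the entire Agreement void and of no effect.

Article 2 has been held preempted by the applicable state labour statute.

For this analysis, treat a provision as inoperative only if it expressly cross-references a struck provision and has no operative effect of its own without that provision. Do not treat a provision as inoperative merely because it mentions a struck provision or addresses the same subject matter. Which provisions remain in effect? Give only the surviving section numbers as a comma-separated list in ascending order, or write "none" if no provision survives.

none

Article 2 is struck. The whole of Article 4 is the renewal of the employment term, defined by reference to Article 2, so Article 4 cannot stand once Article 2 is removed. Article 5 operates only by reference to Article 2, so it falls with Article 2. Article 6 provides that the Agreement is not severable, so the invalidity of any one provision voids the entire Agreement. No provision of the Agreement survives.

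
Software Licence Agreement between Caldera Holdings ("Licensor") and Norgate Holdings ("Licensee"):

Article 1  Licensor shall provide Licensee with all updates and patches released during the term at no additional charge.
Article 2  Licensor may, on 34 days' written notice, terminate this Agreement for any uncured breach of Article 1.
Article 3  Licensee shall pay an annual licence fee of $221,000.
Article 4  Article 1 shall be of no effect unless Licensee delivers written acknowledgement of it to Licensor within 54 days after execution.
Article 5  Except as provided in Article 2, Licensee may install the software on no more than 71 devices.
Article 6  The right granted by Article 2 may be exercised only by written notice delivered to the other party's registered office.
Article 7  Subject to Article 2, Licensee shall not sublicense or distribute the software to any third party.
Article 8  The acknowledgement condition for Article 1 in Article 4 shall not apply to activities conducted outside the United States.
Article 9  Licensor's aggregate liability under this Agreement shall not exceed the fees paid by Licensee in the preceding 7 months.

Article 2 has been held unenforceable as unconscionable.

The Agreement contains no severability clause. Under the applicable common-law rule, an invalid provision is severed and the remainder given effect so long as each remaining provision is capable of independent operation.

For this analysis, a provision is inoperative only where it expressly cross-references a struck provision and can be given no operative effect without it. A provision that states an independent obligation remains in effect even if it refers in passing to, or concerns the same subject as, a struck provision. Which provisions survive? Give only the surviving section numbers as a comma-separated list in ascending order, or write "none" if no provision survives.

Article 2 is struck. Article 6 operates only by reference to Article 2, so it falls with Article 2. Article 7 mentions Article 2 but its own obligation stands independently of Article 2, so Article 7 is not affected. Article 5 mentions Article 2 but its own obligation stands independently of Article 2, so Article 5 is not affected. With no severability clause, the stated default rule severs what cannot stand and enforces each remaining provision that can operate on its own. That leaves Article 1, Article 3, Article 4, Article 5, Article 7, Article 8, and Article 9 in effect.

1, 3, 4, 5, 7, 8, 9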